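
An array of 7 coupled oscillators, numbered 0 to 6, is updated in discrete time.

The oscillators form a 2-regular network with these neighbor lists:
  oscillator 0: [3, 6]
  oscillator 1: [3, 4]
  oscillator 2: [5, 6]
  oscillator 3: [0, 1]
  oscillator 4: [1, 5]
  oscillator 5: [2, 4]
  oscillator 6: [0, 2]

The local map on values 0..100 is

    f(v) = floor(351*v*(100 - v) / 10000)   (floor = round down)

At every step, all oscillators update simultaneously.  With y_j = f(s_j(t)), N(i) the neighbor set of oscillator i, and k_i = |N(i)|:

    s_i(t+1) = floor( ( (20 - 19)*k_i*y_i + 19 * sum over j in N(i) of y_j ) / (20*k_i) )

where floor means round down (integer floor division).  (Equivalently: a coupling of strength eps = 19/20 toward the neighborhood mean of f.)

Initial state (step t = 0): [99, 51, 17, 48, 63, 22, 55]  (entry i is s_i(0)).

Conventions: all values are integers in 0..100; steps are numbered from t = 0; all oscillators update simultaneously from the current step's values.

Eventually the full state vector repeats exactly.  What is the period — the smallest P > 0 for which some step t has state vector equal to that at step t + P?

Simulating step by step:
t=0: [99, 51, 17, 48, 63, 22, 55]
t=1: [82, 84, 71, 47, 73, 64, 29]
t=2: [78, 76, 75, 50, 63, 70, 62]
t=3: [83, 83, 76, 63, 69, 73, 63]
t=4: [79, 76, 74, 50, 59, 69, 57]
t=5: [85, 84, 79, 62, 70, 75, 63]
t=6: [79, 75, 72, 47, 56, 65, 52]
t=7: [85, 85, 82, 62, 72, 78, 65]
t=8: [78, 74, 68, 45, 52, 60, 49]
t=9: [85, 85, 85, 64, 76, 81, 68]
t=10: [76, 70, 63, 45, 49, 54, 45]
t=11: [84, 85, 86, 69, 80, 84, 73]
t=12: [70, 64, 57, 46, 46, 48, 45]
t=13: [85, 86, 86, 77, 83, 86, 79]
t=14: [59, 54, 49, 43, 42, 45, 43]
t=15: [85, 85, 86, 85, 86, 86, 85]
t=16: [44, 43, 42, 44, 42, 42, 43]
t=17: [86, 85, 85, 86, 85, 85, 85]
t=18: [42, 43, 44, 42, 44, 44, 43]
t=19: [85, 85, 86, 85, 86, 86, 85]

Answer: 4
Key observation: The state at step 15, [85, 85, 86, 85, 86, 86, 85], reappears at step 19 — and no state repeats earlier — so the cycle the system enters has period 4.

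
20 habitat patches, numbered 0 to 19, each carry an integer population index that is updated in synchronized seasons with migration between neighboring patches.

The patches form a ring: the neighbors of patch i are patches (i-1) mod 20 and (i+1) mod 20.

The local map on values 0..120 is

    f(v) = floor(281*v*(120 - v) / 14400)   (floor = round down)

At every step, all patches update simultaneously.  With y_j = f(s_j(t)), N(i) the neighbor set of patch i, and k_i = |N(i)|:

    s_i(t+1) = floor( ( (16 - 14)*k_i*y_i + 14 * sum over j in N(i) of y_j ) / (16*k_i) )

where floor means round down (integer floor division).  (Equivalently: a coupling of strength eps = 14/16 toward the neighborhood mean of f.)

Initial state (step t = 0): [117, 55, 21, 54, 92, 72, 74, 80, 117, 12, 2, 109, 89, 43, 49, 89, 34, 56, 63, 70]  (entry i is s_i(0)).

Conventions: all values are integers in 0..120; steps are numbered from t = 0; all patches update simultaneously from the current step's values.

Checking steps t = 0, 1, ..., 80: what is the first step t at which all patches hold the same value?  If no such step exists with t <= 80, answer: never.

Simulating step by step:
t=0: [117, 55, 21, 54, 92, 72, 74, 80, 117, 12, 2, 109, 89, 43, 49, 89, 34, 56, 63, 70]  (not all equal)
t=1: [60, 28, 65, 48, 65, 59, 64, 39, 38, 7, 21, 27, 44, 60, 59, 60, 60, 64, 68, 41]  (not all equal)
t=2: [58, 67, 59, 68, 68, 69, 65, 64, 40, 45, 32, 51, 59, 67, 70, 70, 69, 69, 66, 68]  (not all equal)
t=3: [69, 69, 69, 69, 68, 68, 68, 65, 66, 58, 64, 62, 68, 69, 68, 68, 68, 68, 68, 69]  (not all equal)
t=4: [68, 68, 68, 68, 68, 69, 69, 69, 69, 69, 69, 69, 69, 68, 68, 69, 69, 69, 68, 68]  (not all equal)
t=5: [69, 69, 69, 69, 68, 68, 68, 68, 68, 68, 68, 68, 68, 68, 68, 68, 68, 68, 68, 69]  (not all equal)
t=6: [68, 68, 68, 68, 68, 69, 69, 69, 69, 69, 69, 69, 69, 69, 69, 69, 69, 69, 68, 68]  (not all equal)
t=7: [69, 69, 69, 69, 68, 68, 68, 68, 68, 68, 68, 68, 68, 68, 68, 68, 68, 68, 68, 69]  (not all equal)

Answer: never
Key observation: The state at step 5 reappears at step 7 — the system is in a cycle of period 2 from step 5 on.  No step 0..7 is synchronized, and the cycle repeats forever, so no step up to 80 (or ever) has all patches equal.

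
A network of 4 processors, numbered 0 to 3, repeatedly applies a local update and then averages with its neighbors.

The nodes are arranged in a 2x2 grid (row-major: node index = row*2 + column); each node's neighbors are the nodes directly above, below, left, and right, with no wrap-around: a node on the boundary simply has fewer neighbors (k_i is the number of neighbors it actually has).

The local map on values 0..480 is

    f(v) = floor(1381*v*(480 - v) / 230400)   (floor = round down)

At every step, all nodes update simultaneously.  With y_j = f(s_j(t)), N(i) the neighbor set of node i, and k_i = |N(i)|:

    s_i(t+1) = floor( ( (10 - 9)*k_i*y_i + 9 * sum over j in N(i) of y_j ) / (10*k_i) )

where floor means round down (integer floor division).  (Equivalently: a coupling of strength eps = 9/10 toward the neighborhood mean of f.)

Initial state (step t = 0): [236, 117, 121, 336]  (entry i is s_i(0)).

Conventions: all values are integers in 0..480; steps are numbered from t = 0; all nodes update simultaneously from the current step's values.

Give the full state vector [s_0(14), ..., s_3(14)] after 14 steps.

Simulating step by step:
t=0: [236, 117, 121, 336]
t=1: [265, 311, 311, 260]
t=2: [317, 338, 338, 317]
t=3: [289, 306, 306, 289]
t=4: [320, 328, 328, 320]
t=5: [298, 305, 305, 298]
t=6: [319, 324, 324, 319]
t=7: [302, 306, 306, 302]
t=8: [319, 321, 321, 319]
t=9: [305, 306, 306, 305]
t=10: [319, 319, 319, 319]
t=11: [307, 307, 307, 307]
t=12: [318, 318, 318, 318]
t=13: [308, 308, 308, 308]
t=14: [317, 317, 317, 317]

Answer: [317, 317, 317, 317]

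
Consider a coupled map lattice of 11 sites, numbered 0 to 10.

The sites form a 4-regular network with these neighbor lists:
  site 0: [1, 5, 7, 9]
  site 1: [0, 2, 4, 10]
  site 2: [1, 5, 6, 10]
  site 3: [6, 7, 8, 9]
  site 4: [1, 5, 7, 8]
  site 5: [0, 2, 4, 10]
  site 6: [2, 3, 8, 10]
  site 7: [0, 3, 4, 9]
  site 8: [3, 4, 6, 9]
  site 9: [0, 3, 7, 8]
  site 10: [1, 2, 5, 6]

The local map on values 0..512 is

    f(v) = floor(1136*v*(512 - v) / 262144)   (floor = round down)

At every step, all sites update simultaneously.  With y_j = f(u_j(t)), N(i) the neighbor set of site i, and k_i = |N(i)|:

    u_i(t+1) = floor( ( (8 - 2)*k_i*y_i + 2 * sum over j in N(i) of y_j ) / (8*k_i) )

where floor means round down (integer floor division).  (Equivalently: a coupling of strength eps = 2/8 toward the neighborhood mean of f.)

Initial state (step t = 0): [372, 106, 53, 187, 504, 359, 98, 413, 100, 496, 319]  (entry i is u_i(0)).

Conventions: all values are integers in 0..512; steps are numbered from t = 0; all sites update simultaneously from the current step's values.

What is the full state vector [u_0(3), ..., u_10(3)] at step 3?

Answer: [281, 280, 281, 281, 249, 280, 282, 277, 277, 261, 282]

Derivation:
t=0: [372, 106, 53, 187, 504, 359, 98, 413, 100, 496, 319]
t=1: [208, 177, 132, 232, 61, 216, 182, 166, 164, 78, 243]
t=2: [263, 247, 230, 267, 153, 263, 259, 237, 235, 175, 275]
t=3: [281, 280, 281, 281, 249, 280, 282, 277, 277, 261, 282]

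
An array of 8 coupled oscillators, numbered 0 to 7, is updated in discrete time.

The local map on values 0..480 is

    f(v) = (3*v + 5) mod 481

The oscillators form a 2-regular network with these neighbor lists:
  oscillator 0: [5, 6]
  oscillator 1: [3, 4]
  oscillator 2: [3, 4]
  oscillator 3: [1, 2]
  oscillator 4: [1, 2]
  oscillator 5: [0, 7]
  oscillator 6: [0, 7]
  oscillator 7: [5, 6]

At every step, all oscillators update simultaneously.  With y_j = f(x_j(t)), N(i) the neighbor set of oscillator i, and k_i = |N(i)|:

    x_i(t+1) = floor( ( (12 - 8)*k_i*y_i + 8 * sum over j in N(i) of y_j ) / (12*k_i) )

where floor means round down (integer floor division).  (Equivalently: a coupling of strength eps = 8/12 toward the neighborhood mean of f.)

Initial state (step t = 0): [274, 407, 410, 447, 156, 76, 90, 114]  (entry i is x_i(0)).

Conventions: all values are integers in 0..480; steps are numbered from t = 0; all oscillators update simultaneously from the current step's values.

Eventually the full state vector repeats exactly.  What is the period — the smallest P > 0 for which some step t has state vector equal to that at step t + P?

Simulating step by step:
t=0: [274, 407, 410, 447, 156, 76, 90, 114]
t=1: [284, 373, 376, 307, 336, 308, 322, 285]
t=2: [277, 219, 222, 259, 128, 401, 254, 278]
t=3: [295, 290, 293, 224, 253, 319, 333, 296]
t=4: [150, 291, 294, 331, 360, 273, 287, 151]
t=5: [394, 185, 188, 279, 308, 418, 432, 395]
t=6: [287, 296, 299, 176, 205, 250, 264, 288]
t=7: [325, 201, 204, 295, 324, 349, 363, 326]
t=8: [80, 183, 186, 224, 92, 43, 57, 81]
t=9: [185, 183, 186, 117, 145, 209, 223, 186]
t=10: [141, 289, 292, 170, 198, 104, 118, 142]
t=11: [368, 181, 184, 275, 303, 392, 406, 369]
t=12: [209, 283, 286, 164, 192, 172, 186, 210]
t=13: [91, 163, 166, 257, 285, 115, 129, 92]
t=14: [340, 229, 232, 110, 138, 303, 317, 341]
t=15: [323, 321, 324, 255, 283, 187, 201, 324]
t=16: [74, 222, 225, 103, 131, 37, 51, 75]
t=17: [167, 300, 303, 234, 262, 191, 205, 168]
t=18: [87, 320, 323, 361, 389, 50, 64, 88]
t=19: [206, 113, 116, 47, 75, 230, 244, 207]
t=20: [204, 240, 243, 281, 309, 167, 181, 205]
t=21: [76, 354, 357, 288, 316, 100, 114, 77]
t=22: [295, 321, 324, 202, 230, 258, 272, 296]
t=23: [349, 116, 119, 50, 78, 373, 387, 350]
t=24: [152, 249, 252, 290, 318, 115, 129, 153]
t=25: [401, 381, 384, 315, 343, 425, 439, 402]
t=26: [308, 242, 245, 283, 151, 271, 285, 309]
t=27: [388, 360, 363, 294, 322, 412, 426, 389]
t=28: [269, 179, 182, 220, 88, 232, 246, 270]
t=29: [271, 171, 174, 105, 133, 295, 309, 272]
t=30: [399, 253, 256, 134, 162, 362, 376, 400]
t=31: [180, 233, 236, 327, 195, 204, 218, 181]
t=32: [126, 118, 121, 159, 188, 89, 103, 127]
t=33: [323, 149, 152, 242, 271, 347, 361, 324]
t=34: [74, 346, 349, 387, 416, 37, 51, 75]
t=35: [167, 192, 195, 125, 154, 191, 205, 168]
t=36: [87, 315, 318, 196, 225, 50, 64, 88]
t=37: [206, 260, 263, 353, 382, 230, 244, 207]
t=38: [204, 198, 201, 239, 268, 167, 181, 205]
t=39: [76, 229, 232, 162, 191, 100, 114, 77]
t=40: [295, 106, 109, 147, 176, 258, 272, 296]
t=41: [349, 273, 276, 367, 235, 373, 387, 350]
t=42: [152, 238, 241, 279, 308, 115, 129, 153]
t=43: [401, 349, 352, 282, 311, 425, 439, 402]
t=44: [308, 305, 308, 186, 215, 271, 285, 309]
t=45: [388, 230, 233, 323, 352, 412, 426, 389]
t=46: [269, 108, 111, 149, 178, 232, 246, 270]
t=47: [271, 279, 282, 373, 241, 295, 309, 272]
t=48: [399, 256, 259, 297, 326, 362, 376, 400]
t=49: [180, 242, 245, 336, 204, 204, 218, 181]
t=50: [126, 145, 148, 186, 215, 89, 103, 127]
t=51: [323, 230, 233, 323, 352, 347, 361, 324]
t=52: [74, 108, 111, 149, 178, 37, 51, 75]
t=53: [167, 279, 282, 373, 241, 191, 205, 168]
t=54: [87, 256, 259, 297, 326, 50, 64, 88]
t=55: [206, 242, 245, 336, 204, 230, 244, 207]
t=56: [204, 145, 148, 186, 215, 167, 181, 205]
t=57: [76, 230, 233, 323, 352, 100, 114, 77]
t=58: [295, 108, 111, 149, 178, 258, 272, 296]
t=59: [349, 279, 282, 373, 241, 373, 387, 350]
t=60: [152, 256, 259, 297, 326, 115, 129, 153]
t=61: [401, 242, 245, 336, 204, 425, 439, 402]
t=62: [308, 145, 148, 186, 215, 271, 285, 309]
t=63: [388, 230, 233, 323, 352, 412, 426, 389]

Answer: 18
Key observation: The state at step 45, [388, 230, 233, 323, 352, 412, 426, 389], reappears at step 63 — and no state repeats earlier — so the cycle the system enters has period 18.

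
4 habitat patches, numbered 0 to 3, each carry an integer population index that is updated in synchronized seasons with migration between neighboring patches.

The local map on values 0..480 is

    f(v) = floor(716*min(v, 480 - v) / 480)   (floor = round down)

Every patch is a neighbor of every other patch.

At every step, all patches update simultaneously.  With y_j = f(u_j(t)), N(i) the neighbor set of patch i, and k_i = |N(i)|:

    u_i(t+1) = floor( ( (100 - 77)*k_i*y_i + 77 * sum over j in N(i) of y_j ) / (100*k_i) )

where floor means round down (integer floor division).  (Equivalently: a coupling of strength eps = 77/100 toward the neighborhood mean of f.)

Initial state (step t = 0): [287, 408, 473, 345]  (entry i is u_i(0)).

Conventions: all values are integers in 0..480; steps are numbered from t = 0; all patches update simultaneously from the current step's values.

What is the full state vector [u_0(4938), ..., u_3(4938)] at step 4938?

Simulating step by step:
t=0: [287, 408, 473, 345]
t=1: [147, 152, 155, 149]
t=2: [224, 224, 224, 224]
t=3: [334, 334, 334, 334]
t=4: [217, 217, 217, 217]
t=5: [323, 323, 323, 323]
t=6: [234, 234, 234, 234]
t=7: [349, 349, 349, 349]
t=8: [195, 195, 195, 195]
t=9: [290, 290, 290, 290]
t=10: [283, 283, 283, 283]
t=11: [293, 293, 293, 293]
t=12: [278, 278, 278, 278]
t=13: [301, 301, 301, 301]
t=14: [267, 267, 267, 267]
t=15: [317, 317, 317, 317]
t=16: [243, 243, 243, 243]
t=17: [353, 353, 353, 353]
t=18: [189, 189, 189, 189]
t=19: [281, 281, 281, 281]
t=20: [296, 296, 296, 296]
t=21: [274, 274, 274, 274]
t=22: [307, 307, 307, 307]
t=23: [258, 258, 258, 258]
t=24: [331, 331, 331, 331]
t=25: [222, 222, 222, 222]
t=26: [331, 331, 331, 331]

Answer: [331, 331, 331, 331]
Key observation: The state at step 24, [331, 331, 331, 331], reappears at step 26: the system is in a cycle of period 2 from step 24 on.  Therefore the state at step 4938 equals the state at step 24 + ((4938 - 24) mod 2) = 24, which is [331, 331, 331, 331].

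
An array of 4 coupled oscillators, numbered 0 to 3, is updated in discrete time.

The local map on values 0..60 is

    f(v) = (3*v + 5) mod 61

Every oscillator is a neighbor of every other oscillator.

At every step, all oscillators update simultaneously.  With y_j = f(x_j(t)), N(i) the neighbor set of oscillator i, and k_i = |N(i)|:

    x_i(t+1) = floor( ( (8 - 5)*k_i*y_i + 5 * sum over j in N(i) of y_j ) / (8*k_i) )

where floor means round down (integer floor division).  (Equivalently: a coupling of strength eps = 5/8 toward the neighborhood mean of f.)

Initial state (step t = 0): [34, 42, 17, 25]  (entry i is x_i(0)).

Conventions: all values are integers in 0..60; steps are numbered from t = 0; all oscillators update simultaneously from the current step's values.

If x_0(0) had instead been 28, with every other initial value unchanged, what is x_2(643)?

Answer: x_2(643) = 34
Key observation: The state at step 5, [21, 21, 21, 21], reappears at step 15: the system is in a cycle of period 10 from step 5 on.  Therefore the state at step 643 equals the state at step 5 + ((643 - 5) mod 10) = 13, which is [34, 34, 34, 34].

Derivation:
t=0: [28, 42, 17, 25]
t=1: [28, 24, 32, 26]
t=2: [26, 24, 28, 25]
t=3: [21, 20, 22, 20]
t=4: [6, 5, 6, 5]
t=5: [21, 21, 21, 21]
t=6: [7, 7, 7, 7]
t=7: [26, 26, 26, 26]
t=8: [22, 22, 22, 22]
t=9: [10, 10, 10, 10]
t=10: [35, 35, 35, 35]
t=11: [49, 49, 49, 49]
t=12: [30, 30, 30, 30]
t=13: [34, 34, 34, 34]
t=14: [46, 46, 46, 46]
t=15: [21, 21, 21, 21]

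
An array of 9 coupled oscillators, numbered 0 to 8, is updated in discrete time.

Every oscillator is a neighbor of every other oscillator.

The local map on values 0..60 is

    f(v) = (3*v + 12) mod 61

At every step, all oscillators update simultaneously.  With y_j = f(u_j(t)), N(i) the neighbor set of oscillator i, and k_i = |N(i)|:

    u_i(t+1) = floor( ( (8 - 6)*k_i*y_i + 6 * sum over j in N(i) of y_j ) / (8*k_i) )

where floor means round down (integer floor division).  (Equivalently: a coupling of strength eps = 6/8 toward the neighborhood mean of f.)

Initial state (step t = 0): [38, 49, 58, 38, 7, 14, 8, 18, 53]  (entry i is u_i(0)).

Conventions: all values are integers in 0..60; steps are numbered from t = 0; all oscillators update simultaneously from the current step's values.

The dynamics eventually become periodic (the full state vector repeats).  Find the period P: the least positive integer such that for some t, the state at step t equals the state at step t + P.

Simulating step by step:
t=0: [38, 49, 58, 38, 7, 14, 8, 18, 53]
t=1: [21, 26, 21, 21, 26, 29, 26, 21, 28]
t=2: [22, 24, 22, 22, 24, 26, 24, 22, 25]
t=3: [20, 21, 20, 20, 21, 22, 21, 20, 22]
t=4: [12, 13, 12, 12, 13, 13, 13, 12, 13]
t=5: [49, 49, 49, 49, 49, 49, 49, 49, 49]
t=6: [37, 37, 37, 37, 37, 37, 37, 37, 37]
t=7: [1, 1, 1, 1, 1, 1, 1, 1, 1]
t=8: [15, 15, 15, 15, 15, 15, 15, 15, 15]
t=9: [57, 57, 57, 57, 57, 57, 57, 57, 57]
t=10: [0, 0, 0, 0, 0, 0, 0, 0, 0]
t=11: [12, 12, 12, 12, 12, 12, 12, 12, 12]
t=12: [48, 48, 48, 48, 48, 48, 48, 48, 48]
t=13: [34, 34, 34, 34, 34, 34, 34, 34, 34]
t=14: [53, 53, 53, 53, 53, 53, 53, 53, 53]
t=15: [49, 49, 49, 49, 49, 49, 49, 49, 49]

Answer: 10
Key observation: The state at step 5, [49, 49, 49, 49, 49, 49, 49, 49, 49], reappears at step 15 — and no state repeats earlier — so the cycle the system enters has period 10.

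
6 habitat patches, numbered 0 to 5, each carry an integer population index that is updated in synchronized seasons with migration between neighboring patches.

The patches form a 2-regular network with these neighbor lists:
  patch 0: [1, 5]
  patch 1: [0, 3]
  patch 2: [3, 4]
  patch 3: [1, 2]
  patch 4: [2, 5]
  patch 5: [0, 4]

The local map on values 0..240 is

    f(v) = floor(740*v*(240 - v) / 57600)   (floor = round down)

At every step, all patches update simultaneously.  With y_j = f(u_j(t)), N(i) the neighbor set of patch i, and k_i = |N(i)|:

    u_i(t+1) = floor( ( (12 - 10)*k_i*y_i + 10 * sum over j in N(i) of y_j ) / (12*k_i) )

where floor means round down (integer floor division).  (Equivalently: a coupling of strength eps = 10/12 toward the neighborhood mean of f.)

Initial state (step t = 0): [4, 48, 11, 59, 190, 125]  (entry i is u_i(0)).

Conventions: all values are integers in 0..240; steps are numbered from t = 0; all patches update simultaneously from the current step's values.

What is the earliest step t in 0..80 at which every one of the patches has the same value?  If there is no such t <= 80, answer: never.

Answer: 8
Key observation: Synchronization is absorbing here: once all patches are equal they stay equal, and step 8 is the first all-equal step.

Derivation:
t=0: [4, 48, 11, 59, 190, 125]  (not all equal)
t=1: [127, 81, 113, 85, 110, 86]  (not all equal)
t=2: [170, 174, 177, 173, 178, 181]  (not all equal)
t=3: [143, 149, 144, 145, 140, 144]  (not all equal)
t=4: [175, 176, 177, 175, 177, 178]  (not all equal)
t=5: [143, 145, 144, 143, 142, 143]  (not all equal)
t=6: [177, 177, 177, 176, 177, 178]  (not all equal)
t=7: [142, 143, 143, 143, 142, 142]  (not all equal)
t=8: [178, 178, 178, 178, 178, 178]  (all equal)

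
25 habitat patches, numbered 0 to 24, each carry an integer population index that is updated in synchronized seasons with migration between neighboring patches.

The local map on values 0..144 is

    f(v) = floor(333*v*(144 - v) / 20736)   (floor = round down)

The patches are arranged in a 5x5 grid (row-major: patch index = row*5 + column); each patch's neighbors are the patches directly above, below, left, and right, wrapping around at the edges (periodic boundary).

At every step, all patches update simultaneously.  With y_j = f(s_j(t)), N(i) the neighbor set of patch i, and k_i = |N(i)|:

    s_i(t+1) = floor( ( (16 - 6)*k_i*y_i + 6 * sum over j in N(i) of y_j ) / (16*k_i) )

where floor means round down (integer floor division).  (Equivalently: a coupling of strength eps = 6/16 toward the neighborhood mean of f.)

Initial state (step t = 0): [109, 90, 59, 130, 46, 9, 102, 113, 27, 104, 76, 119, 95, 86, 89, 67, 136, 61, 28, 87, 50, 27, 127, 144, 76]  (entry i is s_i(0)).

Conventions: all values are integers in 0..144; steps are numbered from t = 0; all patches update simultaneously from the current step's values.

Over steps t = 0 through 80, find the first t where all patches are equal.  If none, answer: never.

Answer: 4
Key observation: Synchronization is absorbing here: once all patches are equal they stay equal, and step 4 is the first all-equal step.

Derivation:
t=0: [109, 90, 59, 130, 46, 9, 102, 113, 27, 104, 76, 119, 95, 86, 89, 67, 136, 61, 28, 87, 50, 27, 127, 144, 76]  (not all equal)
t=1: [61, 73, 68, 37, 67, 37, 61, 60, 52, 61, 72, 51, 71, 73, 77, 74, 35, 67, 55, 76, 72, 50, 41, 18, 72]  (not all equal)
t=2: [79, 81, 78, 65, 80, 69, 78, 80, 76, 79, 80, 76, 81, 81, 82, 80, 67, 78, 75, 81, 82, 74, 67, 49, 78]  (not all equal)
t=3: [81, 81, 81, 81, 82, 82, 82, 81, 81, 82, 82, 81, 81, 81, 81, 81, 82, 82, 81, 81, 81, 82, 81, 77, 81]  (not all equal)
t=4: [81, 81, 81, 81, 81, 81, 81, 81, 81, 81, 81, 81, 81, 81, 81, 81, 81, 81, 81, 81, 81, 81, 81, 81, 81]  (all equal)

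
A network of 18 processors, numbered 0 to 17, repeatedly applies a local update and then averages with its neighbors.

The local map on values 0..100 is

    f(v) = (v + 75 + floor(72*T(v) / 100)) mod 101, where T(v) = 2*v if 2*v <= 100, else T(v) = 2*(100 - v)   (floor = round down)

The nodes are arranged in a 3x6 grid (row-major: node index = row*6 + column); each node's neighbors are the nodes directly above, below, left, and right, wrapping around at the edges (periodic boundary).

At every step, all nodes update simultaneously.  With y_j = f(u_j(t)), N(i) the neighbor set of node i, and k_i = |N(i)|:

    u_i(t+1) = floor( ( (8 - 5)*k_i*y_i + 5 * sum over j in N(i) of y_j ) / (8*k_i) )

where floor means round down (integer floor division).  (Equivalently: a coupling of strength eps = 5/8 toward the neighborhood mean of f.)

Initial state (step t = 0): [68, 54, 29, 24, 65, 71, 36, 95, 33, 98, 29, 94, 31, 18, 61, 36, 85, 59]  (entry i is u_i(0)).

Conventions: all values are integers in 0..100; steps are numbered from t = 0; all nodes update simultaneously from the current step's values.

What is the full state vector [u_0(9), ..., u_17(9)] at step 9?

Simulating step by step:
t=0: [68, 54, 29, 24, 65, 71, 36, 95, 33, 98, 29, 94, 31, 18, 61, 36, 85, 59]
t=1: [78, 70, 58, 53, 71, 86, 68, 63, 64, 57, 66, 72, 58, 54, 61, 66, 74, 79]
t=2: [85, 88, 90, 91, 86, 82, 87, 89, 90, 90, 87, 85, 88, 91, 90, 89, 85, 84]
t=3: [79, 78, 78, 77, 79, 80, 79, 78, 78, 78, 79, 80, 79, 77, 77, 78, 79, 80]
t=4: [82, 83, 83, 83, 83, 82, 82, 83, 83, 83, 82, 82, 83, 83, 83, 83, 82, 82]
t=5: [81, 81, 81, 81, 81, 81, 81, 81, 81, 81, 81, 81, 81, 81, 81, 81, 81, 81]
t=6: [82, 82, 82, 82, 82, 82, 82, 82, 82, 82, 82, 82, 82, 82, 82, 82, 82, 82]
t=7: [81, 81, 81, 81, 81, 81, 81, 81, 81, 81, 81, 81, 81, 81, 81, 81, 81, 81]
t=8: [82, 82, 82, 82, 82, 82, 82, 82, 82, 82, 82, 82, 82, 82, 82, 82, 82, 82]
t=9: [81, 81, 81, 81, 81, 81, 81, 81, 81, 81, 81, 81, 81, 81, 81, 81, 81, 81]

Answer: [81, 81, 81, 81, 81, 81, 81, 81, 81, 81, 81, 81, 81, 81, 81, 81, 81, 81]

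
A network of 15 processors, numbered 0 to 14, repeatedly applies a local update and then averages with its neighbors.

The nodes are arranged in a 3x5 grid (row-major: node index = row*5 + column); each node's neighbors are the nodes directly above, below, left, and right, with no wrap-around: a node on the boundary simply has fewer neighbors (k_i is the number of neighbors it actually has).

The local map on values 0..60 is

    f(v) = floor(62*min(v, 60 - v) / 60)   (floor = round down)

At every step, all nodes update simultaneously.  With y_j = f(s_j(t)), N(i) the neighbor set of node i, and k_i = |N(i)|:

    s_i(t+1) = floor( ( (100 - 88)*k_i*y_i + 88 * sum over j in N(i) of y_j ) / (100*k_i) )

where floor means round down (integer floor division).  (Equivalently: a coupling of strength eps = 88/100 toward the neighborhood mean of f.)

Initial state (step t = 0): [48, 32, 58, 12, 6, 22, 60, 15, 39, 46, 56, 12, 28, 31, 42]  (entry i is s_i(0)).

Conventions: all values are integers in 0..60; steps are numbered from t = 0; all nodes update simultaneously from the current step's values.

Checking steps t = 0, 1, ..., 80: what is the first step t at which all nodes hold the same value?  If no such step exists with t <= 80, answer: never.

Answer: 12
Key observation: Synchronization is absorbing here: once all nodes are equal they stay equal, and step 12 is the first all-equal step.

Derivation:
t=0: [48, 32, 58, 12, 6, 22, 60, 15, 39, 46, 56, 12, 28, 31, 42]  (not all equal)
t=1: [23, 7, 16, 9, 12, 7, 16, 13, 17, 14, 15, 10, 19, 23, 21]  (not all equal)
t=2: [8, 16, 10, 14, 11, 16, 10, 16, 15, 16, 9, 15, 15, 19, 18]  (not all equal)
t=3: [15, 10, 14, 12, 14, 9, 15, 12, 16, 14, 14, 11, 16, 16, 17]  (not all equal)
t=4: [10, 14, 11, 14, 13, 13, 11, 14, 13, 15, 10, 14, 13, 16, 15]  (not all equal)
t=5: [13, 11, 13, 12, 14, 10, 13, 12, 14, 13, 13, 11, 14, 13, 15]  (not all equal)
t=6: [10, 12, 11, 13, 12, 12, 11, 13, 12, 14, 10, 13, 12, 14, 13]  (not all equal)
t=7: [11, 10, 12, 11, 13, 10, 12, 11, 13, 12, 12, 11, 13, 12, 13]  (not all equal)
t=8: [10, 11, 10, 12, 11, 11, 10, 12, 11, 12, 10, 12, 11, 12, 12]  (not all equal)
t=9: [10, 10, 11, 10, 11, 10, 11, 10, 11, 11, 11, 10, 11, 11, 12]  (not all equal)
t=10: [10, 10, 10, 10, 10, 10, 10, 10, 10, 11, 10, 10, 10, 11, 11]  (not all equal)
t=11: [10, 10, 10, 10, 10, 10, 10, 10, 10, 10, 10, 10, 10, 10, 11]  (not all equal)
t=12: [10, 10, 10, 10, 10, 10, 10, 10, 10, 10, 10, 10, 10, 10, 10]  (all equal)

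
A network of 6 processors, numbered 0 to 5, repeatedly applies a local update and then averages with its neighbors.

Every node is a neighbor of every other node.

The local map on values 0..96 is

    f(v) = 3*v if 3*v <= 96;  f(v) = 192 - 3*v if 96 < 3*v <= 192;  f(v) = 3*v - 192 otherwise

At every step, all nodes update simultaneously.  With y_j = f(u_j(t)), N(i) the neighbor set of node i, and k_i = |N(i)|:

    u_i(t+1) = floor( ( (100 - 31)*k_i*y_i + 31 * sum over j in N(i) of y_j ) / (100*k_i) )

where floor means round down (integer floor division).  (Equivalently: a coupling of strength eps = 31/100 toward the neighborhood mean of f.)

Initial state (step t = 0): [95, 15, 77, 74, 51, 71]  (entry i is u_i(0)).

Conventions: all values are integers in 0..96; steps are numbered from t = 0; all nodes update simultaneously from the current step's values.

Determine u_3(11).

Answer: u_3(11) = 41

Derivation:
t=0: [95, 15, 77, 74, 51, 71]
t=1: [74, 44, 41, 35, 41, 29]
t=2: [43, 62, 68, 79, 68, 79]
t=3: [50, 15, 18, 39, 18, 39]
t=4: [47, 49, 55, 68, 55, 68]
t=5: [42, 39, 27, 18, 27, 18]
t=6: [66, 72, 76, 59, 76, 59]
t=7: [11, 23, 30, 17, 30, 17]
t=8: [44, 67, 80, 55, 80, 55]
t=9: [51, 19, 43, 30, 43, 30]
t=10: [49, 60, 64, 81, 64, 81]
t=11: [38, 17, 9, 41, 9, 41]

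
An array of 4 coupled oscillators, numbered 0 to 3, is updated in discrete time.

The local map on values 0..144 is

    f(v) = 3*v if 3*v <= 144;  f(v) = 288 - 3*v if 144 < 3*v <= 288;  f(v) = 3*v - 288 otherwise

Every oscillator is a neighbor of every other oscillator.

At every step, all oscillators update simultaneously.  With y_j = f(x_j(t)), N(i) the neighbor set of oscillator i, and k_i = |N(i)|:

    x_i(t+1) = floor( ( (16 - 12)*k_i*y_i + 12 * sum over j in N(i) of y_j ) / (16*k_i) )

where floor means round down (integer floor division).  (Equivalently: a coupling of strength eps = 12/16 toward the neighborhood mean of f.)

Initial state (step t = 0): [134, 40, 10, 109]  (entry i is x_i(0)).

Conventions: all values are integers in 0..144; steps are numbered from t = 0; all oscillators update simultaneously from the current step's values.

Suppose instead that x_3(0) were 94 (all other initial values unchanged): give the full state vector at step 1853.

Answer: [45, 45, 45, 45]
Key observation: The state at step 3, [27, 27, 27, 27], reappears at step 11: the system is in a cycle of period 8 from step 3 on.  Therefore the state at step 1853 equals the state at step 3 + ((1853 - 3) mod 8) = 5, which is [45, 45, 45, 45].

Derivation:
t=0: [134, 40, 10, 94]
t=1: [67, 67, 67, 67]
t=2: [87, 87, 87, 87]
t=3: [27, 27, 27, 27]
t=4: [81, 81, 81, 81]
t=5: [45, 45, 45, 45]
t=6: [135, 135, 135, 135]
t=7: [117, 117, 117, 117]
t=8: [63, 63, 63, 63]
t=9: [99, 99, 99, 99]
t=10: [9, 9, 9, 9]
t=11: [27, 27, 27, 27]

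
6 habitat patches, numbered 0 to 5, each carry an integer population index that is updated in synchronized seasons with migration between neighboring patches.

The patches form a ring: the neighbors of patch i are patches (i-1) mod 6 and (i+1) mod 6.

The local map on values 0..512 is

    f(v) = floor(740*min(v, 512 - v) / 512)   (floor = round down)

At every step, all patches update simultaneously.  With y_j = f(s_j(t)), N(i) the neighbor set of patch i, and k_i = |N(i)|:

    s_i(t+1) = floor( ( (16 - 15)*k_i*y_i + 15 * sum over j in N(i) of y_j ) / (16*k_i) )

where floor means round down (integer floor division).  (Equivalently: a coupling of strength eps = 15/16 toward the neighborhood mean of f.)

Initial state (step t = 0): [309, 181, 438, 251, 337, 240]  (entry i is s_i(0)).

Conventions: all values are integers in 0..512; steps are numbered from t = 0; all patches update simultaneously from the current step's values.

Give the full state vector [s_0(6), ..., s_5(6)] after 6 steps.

Simulating step by step:
t=0: [309, 181, 438, 251, 337, 240]
t=1: [302, 203, 298, 190, 347, 277]
t=2: [315, 305, 285, 273, 302, 274]
t=3: [318, 305, 322, 317, 341, 296]
t=4: [303, 278, 289, 261, 293, 266]
t=5: [343, 313, 348, 321, 355, 311]
t=6: [285, 243, 278, 234, 279, 238]

Answer: [285, 243, 278, 234, 279, 238]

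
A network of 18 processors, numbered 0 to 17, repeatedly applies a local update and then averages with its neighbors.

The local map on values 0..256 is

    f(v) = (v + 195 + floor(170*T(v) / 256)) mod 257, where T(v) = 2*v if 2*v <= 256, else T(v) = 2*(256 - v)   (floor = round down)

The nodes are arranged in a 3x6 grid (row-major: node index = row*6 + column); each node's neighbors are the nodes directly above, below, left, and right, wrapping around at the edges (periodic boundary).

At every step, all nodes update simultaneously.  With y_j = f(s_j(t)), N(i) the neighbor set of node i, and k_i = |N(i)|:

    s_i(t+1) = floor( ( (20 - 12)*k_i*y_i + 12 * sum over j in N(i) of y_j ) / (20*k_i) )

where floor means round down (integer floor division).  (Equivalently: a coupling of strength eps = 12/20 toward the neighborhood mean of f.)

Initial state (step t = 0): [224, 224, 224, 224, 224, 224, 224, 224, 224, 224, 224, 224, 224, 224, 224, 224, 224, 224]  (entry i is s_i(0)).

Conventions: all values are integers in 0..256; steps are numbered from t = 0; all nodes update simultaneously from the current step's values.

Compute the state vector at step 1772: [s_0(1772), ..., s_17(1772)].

Simulating step by step:
t=0: [224, 224, 224, 224, 224, 224, 224, 224, 224, 224, 224, 224, 224, 224, 224, 224, 224, 224]
t=1: [204, 204, 204, 204, 204, 204, 204, 204, 204, 204, 204, 204, 204, 204, 204, 204, 204, 204]
t=2: [211, 211, 211, 211, 211, 211, 211, 211, 211, 211, 211, 211, 211, 211, 211, 211, 211, 211]
t=3: [208, 208, 208, 208, 208, 208, 208, 208, 208, 208, 208, 208, 208, 208, 208, 208, 208, 208]
t=4: [209, 209, 209, 209, 209, 209, 209, 209, 209, 209, 209, 209, 209, 209, 209, 209, 209, 209]
t=5: [209, 209, 209, 209, 209, 209, 209, 209, 209, 209, 209, 209, 209, 209, 209, 209, 209, 209]

Answer: [209, 209, 209, 209, 209, 209, 209, 209, 209, 209, 209, 209, 209, 209, 209, 209, 209, 209]
Key observation: The state at step 4, [209, 209, 209, 209, 209, 209, 209, 209, 209, 209, 209, 209, 209, 209, 209, 209, 209, 209], reappears at step 5: the system is in a cycle of period 1 from step 4 on.  Therefore the state at step 1772 equals the state at step 4 + ((1772 - 4) mod 1) = 4, which is [209, 209, 209, 209, 209, 209, 209, 209, 209, 209, 209, 209, 209, 209, 209, 209, 209, 209].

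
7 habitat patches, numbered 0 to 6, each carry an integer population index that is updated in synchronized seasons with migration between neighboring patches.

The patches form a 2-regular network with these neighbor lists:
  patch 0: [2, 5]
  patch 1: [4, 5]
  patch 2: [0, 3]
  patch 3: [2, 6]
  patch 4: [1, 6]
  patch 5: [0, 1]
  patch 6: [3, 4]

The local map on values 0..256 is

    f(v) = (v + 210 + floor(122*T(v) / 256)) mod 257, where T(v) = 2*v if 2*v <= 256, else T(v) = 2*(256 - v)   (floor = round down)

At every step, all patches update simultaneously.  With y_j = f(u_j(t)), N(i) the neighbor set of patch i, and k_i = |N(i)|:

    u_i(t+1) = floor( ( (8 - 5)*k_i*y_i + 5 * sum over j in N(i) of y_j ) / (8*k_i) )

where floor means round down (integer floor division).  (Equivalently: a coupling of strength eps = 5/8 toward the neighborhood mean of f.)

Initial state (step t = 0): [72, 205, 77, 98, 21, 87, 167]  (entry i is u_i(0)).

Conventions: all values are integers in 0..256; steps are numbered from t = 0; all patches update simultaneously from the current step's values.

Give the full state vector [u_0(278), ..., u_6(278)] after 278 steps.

Answer: [206, 206, 206, 206, 206, 206, 206]
Key observation: The state at step 4, [206, 206, 206, 206, 206, 206, 206], reappears at step 5: the system is in a cycle of period 1 from step 4 on.  Therefore the state at step 278 equals the state at step 4 + ((278 - 4) mod 1) = 4, which is [206, 206, 206, 206, 206, 206, 206].

Derivation:
t=0: [72, 205, 77, 98, 21, 87, 167]
t=1: [105, 193, 112, 149, 222, 139, 199]
t=2: [176, 205, 176, 193, 206, 189, 205]
t=3: [205, 205, 205, 205, 206, 205, 206]
t=4: [206, 206, 206, 206, 206, 206, 206]
t=5: [206, 206, 206, 206, 206, 206, 206]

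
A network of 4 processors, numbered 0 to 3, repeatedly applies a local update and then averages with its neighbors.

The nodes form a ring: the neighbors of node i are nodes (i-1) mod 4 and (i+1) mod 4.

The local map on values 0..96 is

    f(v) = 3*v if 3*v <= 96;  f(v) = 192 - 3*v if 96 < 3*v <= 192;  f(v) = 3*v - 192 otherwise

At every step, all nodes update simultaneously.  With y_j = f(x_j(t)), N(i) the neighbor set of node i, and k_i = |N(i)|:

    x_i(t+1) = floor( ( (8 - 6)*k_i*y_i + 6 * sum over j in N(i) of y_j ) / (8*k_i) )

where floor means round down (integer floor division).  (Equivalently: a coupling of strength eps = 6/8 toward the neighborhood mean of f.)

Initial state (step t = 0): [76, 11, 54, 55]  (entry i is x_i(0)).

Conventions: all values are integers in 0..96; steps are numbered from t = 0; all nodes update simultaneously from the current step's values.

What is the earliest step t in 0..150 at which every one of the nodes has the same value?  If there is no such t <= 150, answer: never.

Answer: never
Key observation: The state at step 26 reappears at step 32 — the system is in a cycle of period 6 from step 26 on.  No step 0..32 is synchronized, and the cycle repeats forever, so no step up to 150 (or ever) has all nodes equal.

Derivation:
t=0: [76, 11, 54, 55]  (not all equal)
t=1: [31, 33, 30, 31]  (not all equal)
t=2: [93, 91, 92, 91]  (not all equal)
t=3: [82, 84, 81, 84]  (not all equal)
t=4: [58, 54, 57, 54]  (not all equal)
t=5: [27, 22, 27, 22]  (not all equal)
t=6: [69, 77, 69, 77]  (not all equal)
t=7: [33, 21, 33, 21]  (not all equal)
t=8: [70, 85, 70, 85]  (not all equal)
t=9: [51, 29, 51, 29]  (not all equal)
t=10: [75, 51, 75, 51]  (not all equal)
t=11: [37, 34, 37, 34]  (not all equal)
t=12: [87, 83, 87, 83]  (not all equal)
t=13: [60, 66, 60, 66]  (not all equal)
t=14: [7, 10, 7, 10]  (not all equal)
t=15: [27, 23, 27, 23]  (not all equal)
t=16: [72, 78, 72, 78]  (not all equal)
t=17: [37, 28, 37, 28]  (not all equal)
t=18: [83, 81, 83, 81]  (not all equal)
t=19: [52, 55, 52, 55]  (not all equal)
t=20: [29, 33, 29, 33]  (not all equal)
t=21: [91, 88, 91, 88]  (not all equal)
t=22: [74, 78, 74, 78]  (not all equal)
t=23: [39, 33, 39, 33]  (not all equal)
t=24: [88, 79, 88, 79]  (not all equal)
t=25: [51, 65, 51, 65]  (not all equal)
t=26: [12, 30, 12, 30]  (not all equal)
t=27: [76, 49, 76, 49]  (not all equal)
t=28: [42, 38, 42, 38]  (not all equal)
t=29: [75, 69, 75, 69]  (not all equal)
t=30: [19, 28, 19, 28]  (not all equal)
t=31: [77, 63, 77, 63]  (not all equal)
t=32: [12, 30, 12, 30]  (not all equal)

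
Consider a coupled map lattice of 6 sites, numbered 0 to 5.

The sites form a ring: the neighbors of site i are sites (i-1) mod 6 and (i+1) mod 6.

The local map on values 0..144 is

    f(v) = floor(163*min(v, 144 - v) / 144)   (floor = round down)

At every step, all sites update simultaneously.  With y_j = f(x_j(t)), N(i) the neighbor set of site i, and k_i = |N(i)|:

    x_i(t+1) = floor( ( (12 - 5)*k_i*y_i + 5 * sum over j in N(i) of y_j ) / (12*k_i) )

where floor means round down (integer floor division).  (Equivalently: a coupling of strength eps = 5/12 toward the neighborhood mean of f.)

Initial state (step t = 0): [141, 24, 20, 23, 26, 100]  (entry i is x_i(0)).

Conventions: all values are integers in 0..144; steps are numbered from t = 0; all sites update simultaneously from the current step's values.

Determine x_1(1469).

Answer: x_1(1469) = 71
Key observation: The state at step 14, [80, 80, 80, 80, 81, 80], reappears at step 18: the system is in a cycle of period 4 from step 14 on.  Therefore the state at step 1469 equals the state at step 14 + ((1469 - 14) mod 4) = 17, which is [71, 71, 71, 72, 72, 72].

Derivation:
t=0: [141, 24, 20, 23, 26, 100]
t=1: [17, 20, 23, 25, 32, 35]
t=2: [23, 22, 25, 29, 34, 34]
t=3: [28, 25, 28, 32, 36, 35]
t=4: [32, 29, 31, 35, 38, 37]
t=5: [36, 33, 35, 39, 41, 40]
t=6: [40, 38, 39, 43, 45, 44]
t=7: [45, 43, 44, 47, 49, 48]
t=8: [50, 48, 49, 52, 54, 53]
t=9: [56, 54, 55, 58, 59, 58]
t=10: [63, 61, 62, 64, 65, 64]
t=11: [70, 69, 70, 71, 72, 72]
t=12: [79, 78, 79, 80, 80, 80]
t=13: [73, 73, 73, 72, 72, 72]
t=14: [80, 80, 80, 80, 81, 80]
t=15: [72, 72, 72, 71, 71, 71]
t=16: [80, 81, 80, 80, 80, 80]
t=17: [71, 71, 71, 72, 72, 72]
t=18: [80, 80, 80, 80, 81, 80]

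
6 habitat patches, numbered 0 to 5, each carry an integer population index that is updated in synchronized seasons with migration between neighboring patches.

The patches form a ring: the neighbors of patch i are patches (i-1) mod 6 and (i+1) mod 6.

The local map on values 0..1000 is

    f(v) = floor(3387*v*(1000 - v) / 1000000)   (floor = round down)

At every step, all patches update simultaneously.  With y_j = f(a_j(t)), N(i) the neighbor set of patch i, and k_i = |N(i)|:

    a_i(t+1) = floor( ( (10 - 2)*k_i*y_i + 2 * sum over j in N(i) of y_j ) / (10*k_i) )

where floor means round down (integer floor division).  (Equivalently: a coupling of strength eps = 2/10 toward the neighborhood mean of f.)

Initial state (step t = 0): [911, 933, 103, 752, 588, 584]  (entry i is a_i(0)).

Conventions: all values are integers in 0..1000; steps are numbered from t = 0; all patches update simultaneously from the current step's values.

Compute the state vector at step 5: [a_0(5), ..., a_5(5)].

Answer: [764, 773, 653, 641, 812, 825]

Derivation:
t=0: [911, 933, 103, 752, 588, 584]
t=1: [322, 227, 333, 618, 801, 767]
t=2: [711, 624, 740, 768, 571, 611]
t=3: [715, 769, 660, 630, 804, 796]
t=4: [667, 625, 747, 760, 560, 561]
t=5: [764, 773, 653, 641, 812, 825]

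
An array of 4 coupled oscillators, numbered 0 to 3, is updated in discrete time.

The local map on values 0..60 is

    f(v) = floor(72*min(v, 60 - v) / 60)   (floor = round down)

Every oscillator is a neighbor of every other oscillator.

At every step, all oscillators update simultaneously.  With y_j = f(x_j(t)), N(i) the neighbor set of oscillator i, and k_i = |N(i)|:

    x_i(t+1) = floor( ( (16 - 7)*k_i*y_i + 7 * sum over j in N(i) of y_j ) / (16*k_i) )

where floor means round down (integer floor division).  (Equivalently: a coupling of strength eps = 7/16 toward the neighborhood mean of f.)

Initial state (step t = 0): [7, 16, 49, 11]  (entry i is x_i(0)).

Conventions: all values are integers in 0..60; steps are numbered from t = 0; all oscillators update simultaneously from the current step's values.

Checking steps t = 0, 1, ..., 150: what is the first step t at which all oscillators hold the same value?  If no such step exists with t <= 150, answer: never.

Answer: 4
Key observation: Synchronization is absorbing here: once all oscillators are equal they stay equal, and step 4 is the first all-equal step.

Derivation:
t=0: [7, 16, 49, 11]  (not all equal)
t=1: [11, 15, 13, 13]  (not all equal)
t=2: [14, 16, 15, 15]  (not all equal)
t=3: [17, 18, 17, 17]  (not all equal)
t=4: [20, 20, 20, 20]  (all equal)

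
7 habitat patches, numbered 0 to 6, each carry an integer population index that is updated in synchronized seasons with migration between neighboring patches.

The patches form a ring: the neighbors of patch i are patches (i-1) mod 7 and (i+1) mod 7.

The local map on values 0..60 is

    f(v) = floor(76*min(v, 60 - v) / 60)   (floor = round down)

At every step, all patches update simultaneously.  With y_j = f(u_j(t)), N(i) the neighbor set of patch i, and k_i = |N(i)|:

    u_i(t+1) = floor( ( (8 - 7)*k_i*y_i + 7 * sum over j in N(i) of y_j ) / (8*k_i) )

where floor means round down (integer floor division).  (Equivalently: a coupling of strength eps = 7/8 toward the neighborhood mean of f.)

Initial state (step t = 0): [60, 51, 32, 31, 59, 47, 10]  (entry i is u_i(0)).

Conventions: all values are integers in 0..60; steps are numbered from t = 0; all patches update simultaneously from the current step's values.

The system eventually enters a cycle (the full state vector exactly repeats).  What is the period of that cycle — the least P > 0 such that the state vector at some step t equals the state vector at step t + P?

Answer: 8
Key observation: The state at step 16, [36, 36, 36, 36, 36, 36, 36], reappears at step 24 — and no state repeats earlier — so the cycle the system enters has period 8.

Derivation:
t=0: [60, 51, 32, 31, 59, 47, 10]
t=1: [10, 16, 24, 20, 22, 7, 8]
t=2: [14, 20, 23, 28, 17, 17, 10]
t=3: [18, 23, 29, 26, 27, 17, 18]
t=4: [25, 29, 31, 34, 27, 27, 21]
t=5: [31, 33, 34, 34, 33, 30, 31]
t=6: [35, 34, 32, 32, 34, 35, 36]
t=7: [31, 32, 33, 33, 32, 31, 30]
t=8: [36, 35, 34, 34, 35, 36, 36]
t=9: [30, 31, 31, 31, 31, 30, 30]
t=10: [37, 36, 36, 36, 36, 37, 38]
t=11: [28, 29, 30, 30, 29, 28, 28]
t=12: [35, 36, 37, 37, 36, 35, 35]
t=13: [30, 30, 29, 29, 30, 30, 31]
t=14: [37, 37, 36, 36, 37, 37, 37]
t=15: [29, 29, 29, 29, 29, 29, 29]
t=16: [36, 36, 36, 36, 36, 36, 36]
t=17: [30, 30, 30, 30, 30, 30, 30]
t=18: [38, 38, 38, 38, 38, 38, 38]
t=19: [27, 27, 27, 27, 27, 27, 27]
t=20: [34, 34, 34, 34, 34, 34, 34]
t=21: [32, 32, 32, 32, 32, 32, 32]
t=22: [35, 35, 35, 35, 35, 35, 35]
t=23: [31, 31, 31, 31, 31, 31, 31]
t=24: [36, 36, 36, 36, 36, 36, 36]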